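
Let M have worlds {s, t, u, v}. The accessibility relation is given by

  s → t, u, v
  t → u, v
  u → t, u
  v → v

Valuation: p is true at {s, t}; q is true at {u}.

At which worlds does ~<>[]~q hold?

s: <>[]~q is T. ✗
t: <>[]~q is T. ✗
u: <>[]~q is F. ✓
v: <>[]~q is T. ✗

{u}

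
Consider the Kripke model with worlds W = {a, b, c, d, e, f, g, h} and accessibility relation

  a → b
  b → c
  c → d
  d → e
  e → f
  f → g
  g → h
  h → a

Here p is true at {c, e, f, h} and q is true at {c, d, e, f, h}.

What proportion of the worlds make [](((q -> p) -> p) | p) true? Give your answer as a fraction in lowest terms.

a: successors {b}; ((q -> p) -> p) | p there: b:F. ✗
b: successors {c}; ((q -> p) -> p) | p there: c:T. ✓
c: successors {d}; ((q -> p) -> p) | p there: d:T. ✓
d: successors {e}; ((q -> p) -> p) | p there: e:T. ✓
e: successors {f}; ((q -> p) -> p) | p there: f:T. ✓
f: successors {g}; ((q -> p) -> p) | p there: g:F. ✗
g: successors {h}; ((q -> p) -> p) | p there: h:T. ✓
h: successors {a}; ((q -> p) -> p) | p there: a:F. ✗
That's 5 of 8 worlds, so 5/8.

5/8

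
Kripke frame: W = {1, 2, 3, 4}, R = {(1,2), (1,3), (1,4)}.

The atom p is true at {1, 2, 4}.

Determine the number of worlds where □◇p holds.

3

1: successors {2, 3, 4}; ◇p there: 2:F, 3:F, 4:F. ✗
2: no successors, so □◇p holds vacuously. ✓
3: no successors, so □◇p holds vacuously. ✓
4: no successors, so □◇p holds vacuously. ✓
Satisfying worlds: {2, 3, 4}.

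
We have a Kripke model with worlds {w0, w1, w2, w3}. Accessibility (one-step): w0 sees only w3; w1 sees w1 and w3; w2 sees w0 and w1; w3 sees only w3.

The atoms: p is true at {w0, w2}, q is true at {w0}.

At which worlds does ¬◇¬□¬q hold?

{w0, w1, w2, w3}

w0: ◇¬□¬q is F. ✓
w1: ◇¬□¬q is F. ✓
w2: ◇¬□¬q is F. ✓
w3: ◇¬□¬q is F. ✓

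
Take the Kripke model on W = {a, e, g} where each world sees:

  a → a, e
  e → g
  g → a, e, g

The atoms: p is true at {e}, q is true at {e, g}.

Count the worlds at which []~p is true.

a: successors {a, e}; ~p there: a:T, e:F. ✗
e: successors {g}; ~p there: g:T. ✓
g: successors {a, e, g}; ~p there: a:T, e:F, g:T. ✗
Satisfying worlds: {e}.

1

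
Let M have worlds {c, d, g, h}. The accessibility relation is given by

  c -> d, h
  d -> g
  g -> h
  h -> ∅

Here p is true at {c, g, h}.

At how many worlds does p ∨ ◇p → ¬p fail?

3

c: p ∨ ◇p is T, ¬p is F. ✗
d: p ∨ ◇p is T, ¬p is T. ✓
g: p ∨ ◇p is T, ¬p is F. ✗
h: p ∨ ◇p is T, ¬p is F. ✗
Satisfying worlds: {d}.
So p ∨ ◇p → ¬p fails at the other 3 worlds.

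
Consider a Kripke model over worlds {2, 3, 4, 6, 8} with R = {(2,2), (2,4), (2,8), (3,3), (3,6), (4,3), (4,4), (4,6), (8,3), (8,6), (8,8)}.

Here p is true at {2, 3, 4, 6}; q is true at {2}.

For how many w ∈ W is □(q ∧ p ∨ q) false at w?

4

2: successors {2, 4, 8}; q ∧ p ∨ q there: 2:T, 4:F, 8:F. ✗
3: successors {3, 6}; q ∧ p ∨ q there: 3:F, 6:F. ✗
4: successors {3, 4, 6}; q ∧ p ∨ q there: 3:F, 4:F, 6:F. ✗
6: no successors, so □(q ∧ p ∨ q) holds vacuously. ✓
8: successors {3, 6, 8}; q ∧ p ∨ q there: 3:F, 6:F, 8:F. ✗
Satisfying worlds: {6}.
So □(q ∧ p ∨ q) fails at the other 4 worlds.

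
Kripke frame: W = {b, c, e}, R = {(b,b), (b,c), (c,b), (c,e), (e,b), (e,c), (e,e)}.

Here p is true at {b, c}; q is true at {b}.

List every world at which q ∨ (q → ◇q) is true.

b: q is T, q → ◇q is T. ✓
c: q is F, q → ◇q is T. ✓
e: q is F, q → ◇q is T. ✓

{b, c, e}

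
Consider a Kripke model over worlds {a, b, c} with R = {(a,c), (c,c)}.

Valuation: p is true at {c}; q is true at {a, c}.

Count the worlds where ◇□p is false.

1

a: successors {c}; □p there: c:T. ✓
b: no successors, so ◇□p fails. ✗
c: successors {c}; □p there: c:T. ✓
Satisfying worlds: {a, c}.
So ◇□p fails at the other 1 world.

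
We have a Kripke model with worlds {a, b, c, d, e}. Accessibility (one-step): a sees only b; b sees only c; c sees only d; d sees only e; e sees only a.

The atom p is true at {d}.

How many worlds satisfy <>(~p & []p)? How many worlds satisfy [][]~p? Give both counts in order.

1 and 4

For <>(~p & []p):
a: successors {b}; ~p & []p there: b:F. ✗
b: successors {c}; ~p & []p there: c:T. ✓
c: successors {d}; ~p & []p there: d:F. ✗
d: successors {e}; ~p & []p there: e:F. ✗
e: successors {a}; ~p & []p there: a:F. ✗
— 1 world.
For [][]~p:
a: successors {b}; []~p there: b:T. ✓
b: successors {c}; []~p there: c:F. ✗
c: successors {d}; []~p there: d:T. ✓
d: successors {e}; []~p there: e:T. ✓
e: successors {a}; []~p there: a:T. ✓
— 4 worlds.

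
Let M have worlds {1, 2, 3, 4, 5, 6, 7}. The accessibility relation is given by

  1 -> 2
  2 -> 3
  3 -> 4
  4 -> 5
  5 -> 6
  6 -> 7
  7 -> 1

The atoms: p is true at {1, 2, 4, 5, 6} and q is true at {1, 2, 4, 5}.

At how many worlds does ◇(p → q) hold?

6

1: successors {2}; p → q there: 2:T. ✓
2: successors {3}; p → q there: 3:T. ✓
3: successors {4}; p → q there: 4:T. ✓
4: successors {5}; p → q there: 5:T. ✓
5: successors {6}; p → q there: 6:F. ✗
6: successors {7}; p → q there: 7:T. ✓
7: successors {1}; p → q there: 1:T. ✓
Satisfying worlds: {1, 2, 3, 4, 6, 7}.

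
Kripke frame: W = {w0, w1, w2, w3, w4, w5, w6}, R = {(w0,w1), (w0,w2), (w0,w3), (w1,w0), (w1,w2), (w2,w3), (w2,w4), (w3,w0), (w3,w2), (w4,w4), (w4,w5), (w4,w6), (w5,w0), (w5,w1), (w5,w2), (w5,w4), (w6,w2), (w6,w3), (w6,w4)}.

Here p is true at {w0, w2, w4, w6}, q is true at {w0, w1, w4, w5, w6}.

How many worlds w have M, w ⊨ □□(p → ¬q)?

0

w0: successors {w1, w2, w3}; □(p → ¬q) there: w1:F, w2:F, w3:F. ✗
w1: successors {w0, w2}; □(p → ¬q) there: w0:T, w2:F. ✗
w2: successors {w3, w4}; □(p → ¬q) there: w3:F, w4:F. ✗
w3: successors {w0, w2}; □(p → ¬q) there: w0:T, w2:F. ✗
w4: successors {w4, w5, w6}; □(p → ¬q) there: w4:F, w5:F, w6:F. ✗
w5: successors {w0, w1, w2, w4}; □(p → ¬q) there: w0:T, w1:F, w2:F, w4:F. ✗
w6: successors {w2, w3, w4}; □(p → ¬q) there: w2:F, w3:F, w4:F. ✗
Satisfying worlds: ∅.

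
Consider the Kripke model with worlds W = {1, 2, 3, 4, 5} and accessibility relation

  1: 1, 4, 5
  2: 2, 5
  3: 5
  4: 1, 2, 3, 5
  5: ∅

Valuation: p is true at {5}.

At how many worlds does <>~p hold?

1: successors {1, 4, 5}; ~p there: 1:T, 4:T, 5:F. ✓
2: successors {2, 5}; ~p there: 2:T, 5:F. ✓
3: successors {5}; ~p there: 5:F. ✗
4: successors {1, 2, 3, 5}; ~p there: 1:T, 2:T, 3:T, 5:F. ✓
5: no successors, so <>~p fails. ✗
Satisfying worlds: {1, 2, 4}.

3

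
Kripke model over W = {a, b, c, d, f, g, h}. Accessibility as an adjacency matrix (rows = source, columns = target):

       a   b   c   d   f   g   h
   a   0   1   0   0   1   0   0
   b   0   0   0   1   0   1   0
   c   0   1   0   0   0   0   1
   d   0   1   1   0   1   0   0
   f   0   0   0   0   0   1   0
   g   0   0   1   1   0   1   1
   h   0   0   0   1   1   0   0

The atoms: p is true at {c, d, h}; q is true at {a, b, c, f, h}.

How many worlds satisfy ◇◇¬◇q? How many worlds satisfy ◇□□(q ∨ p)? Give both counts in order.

For ◇◇¬◇q:
a: successors {b, f}; ◇¬◇q there: b:F, f:F. ✗
b: successors {d, g}; ◇¬◇q there: d:T, g:F. ✓
c: successors {b, h}; ◇¬◇q there: b:F, h:T. ✓
d: successors {b, c, f}; ◇¬◇q there: b:F, c:T, f:F. ✓
f: successors {g}; ◇¬◇q there: g:F. ✗
g: successors {c, d, g, h}; ◇¬◇q there: c:T, d:T, g:F, h:T. ✓
h: successors {d, f}; ◇¬◇q there: d:T, f:F. ✓
— 5 worlds.
For ◇□□(q ∨ p):
a: successors {b, f}; □□(q ∨ p) there: b:F, f:F. ✗
b: successors {d, g}; □□(q ∨ p) there: d:F, g:F. ✗
c: successors {b, h}; □□(q ∨ p) there: b:F, h:F. ✗
d: successors {b, c, f}; □□(q ∨ p) there: b:F, c:F, f:F. ✗
f: successors {g}; □□(q ∨ p) there: g:F. ✗
g: successors {c, d, g, h}; □□(q ∨ p) there: c:F, d:F, g:F, h:F. ✗
h: successors {d, f}; □□(q ∨ p) there: d:F, f:F. ✗
— 0 worlds.

5 and 0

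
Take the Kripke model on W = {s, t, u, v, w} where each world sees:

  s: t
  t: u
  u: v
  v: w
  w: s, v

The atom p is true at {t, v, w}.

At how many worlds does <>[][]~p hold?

1

s: successors {t}; [][]~p there: t:F. ✗
t: successors {u}; [][]~p there: u:F. ✗
u: successors {v}; [][]~p there: v:F. ✗
v: successors {w}; [][]~p there: w:F. ✗
w: successors {s, v}; [][]~p there: s:T, v:F. ✓
Satisfying worlds: {w}.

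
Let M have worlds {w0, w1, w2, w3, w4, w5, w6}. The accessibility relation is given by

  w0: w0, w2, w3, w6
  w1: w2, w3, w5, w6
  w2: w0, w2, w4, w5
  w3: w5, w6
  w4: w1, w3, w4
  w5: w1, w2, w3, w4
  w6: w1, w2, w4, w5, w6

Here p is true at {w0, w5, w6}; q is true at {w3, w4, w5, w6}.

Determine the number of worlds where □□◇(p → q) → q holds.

4

w0: □□◇(p → q) is T, q is F. ✗
w1: □□◇(p → q) is T, q is F. ✗
w2: □□◇(p → q) is T, q is F. ✗
w3: □□◇(p → q) is T, q is T. ✓
w4: □□◇(p → q) is T, q is T. ✓
w5: □□◇(p → q) is T, q is T. ✓
w6: □□◇(p → q) is T, q is T. ✓
Satisfying worlds: {w3, w4, w5, w6}.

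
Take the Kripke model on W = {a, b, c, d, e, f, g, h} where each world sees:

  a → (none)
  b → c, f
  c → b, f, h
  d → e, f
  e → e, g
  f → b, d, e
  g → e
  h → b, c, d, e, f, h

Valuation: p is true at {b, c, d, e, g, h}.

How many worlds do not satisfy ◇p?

1

a: no successors, so ◇p fails. ✗
b: successors {c, f}; p there: c:T, f:F. ✓
c: successors {b, f, h}; p there: b:T, f:F, h:T. ✓
d: successors {e, f}; p there: e:T, f:F. ✓
e: successors {e, g}; p there: e:T, g:T. ✓
f: successors {b, d, e}; p there: b:T, d:T, e:T. ✓
g: successors {e}; p there: e:T. ✓
h: successors {b, c, d, e, f, h}; p there: b:T, c:T, d:T, e:T, f:F, h:T. ✓
Satisfying worlds: {b, c, d, e, f, g, h}.
So ◇p fails at the other 1 world.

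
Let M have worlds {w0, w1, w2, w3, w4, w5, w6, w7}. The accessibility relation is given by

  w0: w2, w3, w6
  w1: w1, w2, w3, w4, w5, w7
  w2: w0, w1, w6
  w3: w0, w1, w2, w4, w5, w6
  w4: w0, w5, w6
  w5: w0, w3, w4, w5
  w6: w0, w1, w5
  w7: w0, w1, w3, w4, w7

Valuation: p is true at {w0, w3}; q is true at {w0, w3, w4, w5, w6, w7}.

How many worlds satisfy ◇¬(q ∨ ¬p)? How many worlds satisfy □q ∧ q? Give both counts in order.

0 and 2

For ◇¬(q ∨ ¬p):
w0: successors {w2, w3, w6}; ¬(q ∨ ¬p) there: w2:F, w3:F, w6:F. ✗
w1: successors {w1, w2, w3, w4, w5, w7}; ¬(q ∨ ¬p) there: w1:F, w2:F, w3:F, w4:F, w5:F, w7:F. ✗
w2: successors {w0, w1, w6}; ¬(q ∨ ¬p) there: w0:F, w1:F, w6:F. ✗
w3: successors {w0, w1, w2, w4, w5, w6}; ¬(q ∨ ¬p) there: w0:F, w1:F, w2:F, w4:F, w5:F, w6:F. ✗
w4: successors {w0, w5, w6}; ¬(q ∨ ¬p) there: w0:F, w5:F, w6:F. ✗
w5: successors {w0, w3, w4, w5}; ¬(q ∨ ¬p) there: w0:F, w3:F, w4:F, w5:F. ✗
w6: successors {w0, w1, w5}; ¬(q ∨ ¬p) there: w0:F, w1:F, w5:F. ✗
w7: successors {w0, w1, w3, w4, w7}; ¬(q ∨ ¬p) there: w0:F, w1:F, w3:F, w4:F, w7:F. ✗
— 0 worlds.
For □q ∧ q:
w0: □q is F, q is T. ✗
w1: □q is F, q is F. ✗
w2: □q is F, q is F. ✗
w3: □q is F, q is T. ✗
w4: □q is T, q is T. ✓
w5: □q is T, q is T. ✓
w6: □q is F, q is T. ✗
w7: □q is F, q is T. ✗
— 2 worlds.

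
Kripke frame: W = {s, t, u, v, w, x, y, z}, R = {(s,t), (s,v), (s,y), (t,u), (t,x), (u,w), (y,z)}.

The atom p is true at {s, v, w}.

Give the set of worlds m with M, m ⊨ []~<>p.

{s, u, v, w, x, y, z}

s: successors {t, v, y}; ~<>p there: t:T, v:T, y:T. ✓
t: successors {u, x}; ~<>p there: u:F, x:T. ✗
u: successors {w}; ~<>p there: w:T. ✓
v: no successors, so []~<>p holds vacuously. ✓
w: no successors, so []~<>p holds vacuously. ✓
x: no successors, so []~<>p holds vacuously. ✓
y: successors {z}; ~<>p there: z:T. ✓
z: no successors, so []~<>p holds vacuously. ✓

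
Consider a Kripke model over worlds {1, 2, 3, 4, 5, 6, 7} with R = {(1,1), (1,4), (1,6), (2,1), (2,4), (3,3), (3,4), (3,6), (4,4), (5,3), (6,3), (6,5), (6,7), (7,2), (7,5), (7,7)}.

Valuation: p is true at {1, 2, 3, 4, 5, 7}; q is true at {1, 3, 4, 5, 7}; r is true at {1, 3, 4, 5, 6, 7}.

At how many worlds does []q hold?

4

1: successors {1, 4, 6}; q there: 1:T, 4:T, 6:F. ✗
2: successors {1, 4}; q there: 1:T, 4:T. ✓
3: successors {3, 4, 6}; q there: 3:T, 4:T, 6:F. ✗
4: successors {4}; q there: 4:T. ✓
5: successors {3}; q there: 3:T. ✓
6: successors {3, 5, 7}; q there: 3:T, 5:T, 7:T. ✓
7: successors {2, 5, 7}; q there: 2:F, 5:T, 7:T. ✗
Satisfying worlds: {2, 4, 5, 6}.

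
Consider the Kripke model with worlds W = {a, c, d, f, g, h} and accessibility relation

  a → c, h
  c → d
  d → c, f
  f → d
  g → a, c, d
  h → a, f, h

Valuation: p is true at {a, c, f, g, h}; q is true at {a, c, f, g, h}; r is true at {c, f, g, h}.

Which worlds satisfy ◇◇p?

{a, c, f, g, h}

a: successors {c, h}; ◇p there: c:F, h:T. ✓
c: successors {d}; ◇p there: d:T. ✓
d: successors {c, f}; ◇p there: c:F, f:F. ✗
f: successors {d}; ◇p there: d:T. ✓
g: successors {a, c, d}; ◇p there: a:T, c:F, d:T. ✓
h: successors {a, f, h}; ◇p there: a:T, f:F, h:T. ✓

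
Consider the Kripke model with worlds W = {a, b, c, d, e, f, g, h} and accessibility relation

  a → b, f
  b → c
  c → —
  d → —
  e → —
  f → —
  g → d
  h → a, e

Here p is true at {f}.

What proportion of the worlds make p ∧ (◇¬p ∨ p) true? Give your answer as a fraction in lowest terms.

a: p is F, ◇¬p ∨ p is T. ✗
b: p is F, ◇¬p ∨ p is T. ✗
c: p is F, ◇¬p ∨ p is F. ✗
d: p is F, ◇¬p ∨ p is F. ✗
e: p is F, ◇¬p ∨ p is F. ✗
f: p is T, ◇¬p ∨ p is T. ✓
g: p is F, ◇¬p ∨ p is T. ✗
h: p is F, ◇¬p ∨ p is T. ✗
That's 1 of 8 worlds, so 1/8.

1/8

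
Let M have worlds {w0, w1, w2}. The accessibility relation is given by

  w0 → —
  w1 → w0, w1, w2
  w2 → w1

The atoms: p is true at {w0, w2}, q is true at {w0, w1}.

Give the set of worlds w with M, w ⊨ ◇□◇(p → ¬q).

{w1}

w0: no successors, so ◇□◇(p → ¬q) fails. ✗
w1: successors {w0, w1, w2}; □◇(p → ¬q) there: w0:T, w1:F, w2:T. ✓
w2: successors {w1}; □◇(p → ¬q) there: w1:F. ✗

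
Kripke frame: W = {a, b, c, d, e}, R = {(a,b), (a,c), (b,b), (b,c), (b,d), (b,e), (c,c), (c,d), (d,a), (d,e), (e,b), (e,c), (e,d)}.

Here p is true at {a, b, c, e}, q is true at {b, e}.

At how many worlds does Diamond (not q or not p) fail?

0

a: successors {b, c}; not q or not p there: b:F, c:T. ✓
b: successors {b, c, d, e}; not q or not p there: b:F, c:T, d:T, e:F. ✓
c: successors {c, d}; not q or not p there: c:T, d:T. ✓
d: successors {a, e}; not q or not p there: a:T, e:F. ✓
e: successors {b, c, d}; not q or not p there: b:F, c:T, d:T. ✓
Satisfying worlds: {a, b, c, d, e}.
So Diamond (not q or not p) fails at the other 0 worlds.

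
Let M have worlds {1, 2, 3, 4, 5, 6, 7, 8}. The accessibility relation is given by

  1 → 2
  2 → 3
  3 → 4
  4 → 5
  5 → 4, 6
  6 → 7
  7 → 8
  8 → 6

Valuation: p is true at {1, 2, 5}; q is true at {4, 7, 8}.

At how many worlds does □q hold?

1: successors {2}; q there: 2:F. ✗
2: successors {3}; q there: 3:F. ✗
3: successors {4}; q there: 4:T. ✓
4: successors {5}; q there: 5:F. ✗
5: successors {4, 6}; q there: 4:T, 6:F. ✗
6: successors {7}; q there: 7:T. ✓
7: successors {8}; q there: 8:T. ✓
8: successors {6}; q there: 6:F. ✗
Satisfying worlds: {3, 6, 7}.

3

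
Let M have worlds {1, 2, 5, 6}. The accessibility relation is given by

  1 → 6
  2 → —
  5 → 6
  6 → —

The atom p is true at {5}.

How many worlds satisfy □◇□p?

1: successors {6}; ◇□p there: 6:F. ✗
2: no successors, so □◇□p holds vacuously. ✓
5: successors {6}; ◇□p there: 6:F. ✗
6: no successors, so □◇□p holds vacuously. ✓
Satisfying worlds: {2, 6}.

2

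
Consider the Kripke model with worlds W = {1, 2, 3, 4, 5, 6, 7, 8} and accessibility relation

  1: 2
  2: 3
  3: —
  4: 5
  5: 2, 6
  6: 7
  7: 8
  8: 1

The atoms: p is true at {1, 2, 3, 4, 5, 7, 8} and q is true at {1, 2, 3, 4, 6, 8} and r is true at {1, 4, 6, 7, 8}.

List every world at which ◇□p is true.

{1, 2, 5, 6, 7, 8}

1: successors {2}; □p there: 2:T. ✓
2: successors {3}; □p there: 3:T. ✓
3: no successors, so ◇□p fails. ✗
4: successors {5}; □p there: 5:F. ✗
5: successors {2, 6}; □p there: 2:T, 6:T. ✓
6: successors {7}; □p there: 7:T. ✓
7: successors {8}; □p there: 8:T. ✓
8: successors {1}; □p there: 1:T. ✓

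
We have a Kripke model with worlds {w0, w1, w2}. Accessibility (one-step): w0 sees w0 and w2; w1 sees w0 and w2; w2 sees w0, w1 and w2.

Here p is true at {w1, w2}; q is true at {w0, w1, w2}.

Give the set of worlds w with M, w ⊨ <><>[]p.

∅

w0: successors {w0, w2}; <>[]p there: w0:F, w2:F. ✗
w1: successors {w0, w2}; <>[]p there: w0:F, w2:F. ✗
w2: successors {w0, w1, w2}; <>[]p there: w0:F, w1:F, w2:F. ✗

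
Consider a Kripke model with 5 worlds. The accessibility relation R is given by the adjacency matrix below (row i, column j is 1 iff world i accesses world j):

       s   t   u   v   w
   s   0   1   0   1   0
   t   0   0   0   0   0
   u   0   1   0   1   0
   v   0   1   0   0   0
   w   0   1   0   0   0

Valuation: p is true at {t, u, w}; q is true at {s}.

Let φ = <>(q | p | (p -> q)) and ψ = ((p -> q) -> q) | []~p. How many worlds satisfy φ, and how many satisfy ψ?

4 and 4

For <>(q | p | (p -> q)):
s: successors {t, v}; q | p | (p -> q) there: t:T, v:T. ✓
t: no successors, so <>(q | p | (p -> q)) fails. ✗
u: successors {t, v}; q | p | (p -> q) there: t:T, v:T. ✓
v: successors {t}; q | p | (p -> q) there: t:T. ✓
w: successors {t}; q | p | (p -> q) there: t:T. ✓
— 4 worlds.
For ((p -> q) -> q) | []~p:
s: (p -> q) -> q is T, []~p is F. ✓
t: (p -> q) -> q is T, []~p is T. ✓
u: (p -> q) -> q is T, []~p is F. ✓
v: (p -> q) -> q is F, []~p is F. ✗
w: (p -> q) -> q is T, []~p is F. ✓
— 4 worlds.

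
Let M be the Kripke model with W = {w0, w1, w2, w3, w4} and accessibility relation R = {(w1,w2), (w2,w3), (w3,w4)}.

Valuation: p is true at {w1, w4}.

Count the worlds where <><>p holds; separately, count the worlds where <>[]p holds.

1 and 2

For <><>p:
w0: no successors, so <><>p fails. ✗
w1: successors {w2}; <>p there: w2:F. ✗
w2: successors {w3}; <>p there: w3:T. ✓
w3: successors {w4}; <>p there: w4:F. ✗
w4: no successors, so <><>p fails. ✗
— 1 world.
For <>[]p:
w0: no successors, so <>[]p fails. ✗
w1: successors {w2}; []p there: w2:F. ✗
w2: successors {w3}; []p there: w3:T. ✓
w3: successors {w4}; []p there: w4:T. ✓
w4: no successors, so <>[]p fails. ✗
— 2 worlds.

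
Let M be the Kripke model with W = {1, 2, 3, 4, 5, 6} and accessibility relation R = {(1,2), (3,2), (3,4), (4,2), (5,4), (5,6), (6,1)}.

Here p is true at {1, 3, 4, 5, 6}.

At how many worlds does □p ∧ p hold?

1: □p is F, p is T. ✗
2: □p is T, p is F. ✗
3: □p is F, p is T. ✗
4: □p is F, p is T. ✗
5: □p is T, p is T. ✓
6: □p is T, p is T. ✓
Satisfying worlds: {5, 6}.

2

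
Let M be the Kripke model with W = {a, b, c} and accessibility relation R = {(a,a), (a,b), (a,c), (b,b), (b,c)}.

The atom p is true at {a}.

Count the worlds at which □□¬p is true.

2

a: successors {a, b, c}; □¬p there: a:F, b:T, c:T. ✗
b: successors {b, c}; □¬p there: b:T, c:T. ✓
c: no successors, so □□¬p holds vacuously. ✓
Satisfying worlds: {b, c}.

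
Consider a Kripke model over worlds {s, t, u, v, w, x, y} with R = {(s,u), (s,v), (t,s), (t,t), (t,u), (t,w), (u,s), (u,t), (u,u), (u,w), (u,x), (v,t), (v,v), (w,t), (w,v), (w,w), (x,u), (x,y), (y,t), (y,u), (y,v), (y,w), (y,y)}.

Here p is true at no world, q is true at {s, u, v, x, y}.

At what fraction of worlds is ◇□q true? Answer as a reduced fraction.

2/7

s: successors {u, v}; □q there: u:F, v:F. ✗
t: successors {s, t, u, w}; □q there: s:T, t:F, u:F, w:F. ✓
u: successors {s, t, u, w, x}; □q there: s:T, t:F, u:F, w:F, x:T. ✓
v: successors {t, v}; □q there: t:F, v:F. ✗
w: successors {t, v, w}; □q there: t:F, v:F, w:F. ✗
x: successors {u, y}; □q there: u:F, y:F. ✗
y: successors {t, u, v, w, y}; □q there: t:F, u:F, v:F, w:F, y:F. ✗
That's 2 of 7 worlds, so 2/7.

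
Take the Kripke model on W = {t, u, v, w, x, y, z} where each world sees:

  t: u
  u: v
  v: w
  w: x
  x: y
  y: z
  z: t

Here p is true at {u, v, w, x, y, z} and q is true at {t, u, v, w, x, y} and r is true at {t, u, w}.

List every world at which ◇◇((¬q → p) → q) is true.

{t, u, v, w, y, z}

t: successors {u}; ◇((¬q → p) → q) there: u:T. ✓
u: successors {v}; ◇((¬q → p) → q) there: v:T. ✓
v: successors {w}; ◇((¬q → p) → q) there: w:T. ✓
w: successors {x}; ◇((¬q → p) → q) there: x:T. ✓
x: successors {y}; ◇((¬q → p) → q) there: y:F. ✗
y: successors {z}; ◇((¬q → p) → q) there: z:T. ✓
z: successors {t}; ◇((¬q → p) → q) there: t:T. ✓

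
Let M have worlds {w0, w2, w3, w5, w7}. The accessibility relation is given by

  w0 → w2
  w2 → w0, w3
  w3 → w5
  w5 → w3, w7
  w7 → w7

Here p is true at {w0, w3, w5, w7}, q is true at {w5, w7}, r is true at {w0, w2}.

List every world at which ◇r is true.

w0: successors {w2}; r there: w2:T. ✓
w2: successors {w0, w3}; r there: w0:T, w3:F. ✓
w3: successors {w5}; r there: w5:F. ✗
w5: successors {w3, w7}; r there: w3:F, w7:F. ✗
w7: successors {w7}; r there: w7:F. ✗

{w0, w2}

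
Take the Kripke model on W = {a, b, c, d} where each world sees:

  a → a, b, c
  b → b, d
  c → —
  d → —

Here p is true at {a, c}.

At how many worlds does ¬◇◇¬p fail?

2

a: ◇◇¬p is T. ✗
b: ◇◇¬p is T. ✗
c: ◇◇¬p is F. ✓
d: ◇◇¬p is F. ✓
Satisfying worlds: {c, d}.
So ¬◇◇¬p fails at the other 2 worlds.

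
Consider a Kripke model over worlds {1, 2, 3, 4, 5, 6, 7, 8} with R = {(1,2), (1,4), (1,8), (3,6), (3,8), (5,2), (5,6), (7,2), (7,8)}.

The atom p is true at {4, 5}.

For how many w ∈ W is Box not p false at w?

1

1: successors {2, 4, 8}; not p there: 2:T, 4:F, 8:T. ✗
2: no successors, so Box not p holds vacuously. ✓
3: successors {6, 8}; not p there: 6:T, 8:T. ✓
4: no successors, so Box not p holds vacuously. ✓
5: successors {2, 6}; not p there: 2:T, 6:T. ✓
6: no successors, so Box not p holds vacuously. ✓
7: successors {2, 8}; not p there: 2:T, 8:T. ✓
8: no successors, so Box not p holds vacuously. ✓
Satisfying worlds: {2, 3, 4, 5, 6, 7, 8}.
So Box not p fails at the other 1 world.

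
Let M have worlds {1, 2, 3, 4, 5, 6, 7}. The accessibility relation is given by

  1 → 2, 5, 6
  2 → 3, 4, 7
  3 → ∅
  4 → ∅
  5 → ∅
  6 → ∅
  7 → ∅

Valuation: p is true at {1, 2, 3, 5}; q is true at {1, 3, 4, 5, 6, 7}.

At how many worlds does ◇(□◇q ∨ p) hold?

1: successors {2, 5, 6}; □◇q ∨ p there: 2:T, 5:T, 6:T. ✓
2: successors {3, 4, 7}; □◇q ∨ p there: 3:T, 4:T, 7:T. ✓
3: no successors, so ◇(□◇q ∨ p) fails. ✗
4: no successors, so ◇(□◇q ∨ p) fails. ✗
5: no successors, so ◇(□◇q ∨ p) fails. ✗
6: no successors, so ◇(□◇q ∨ p) fails. ✗
7: no successors, so ◇(□◇q ∨ p) fails. ✗
Satisfying worlds: {1, 2}.

2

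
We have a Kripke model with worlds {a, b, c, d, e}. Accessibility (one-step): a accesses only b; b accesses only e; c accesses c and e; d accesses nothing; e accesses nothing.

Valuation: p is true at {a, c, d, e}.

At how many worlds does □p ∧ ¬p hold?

a: □p is F, ¬p is F. ✗
b: □p is T, ¬p is T. ✓
c: □p is T, ¬p is F. ✗
d: □p is T, ¬p is F. ✗
e: □p is T, ¬p is F. ✗
Satisfying worlds: {b}.

1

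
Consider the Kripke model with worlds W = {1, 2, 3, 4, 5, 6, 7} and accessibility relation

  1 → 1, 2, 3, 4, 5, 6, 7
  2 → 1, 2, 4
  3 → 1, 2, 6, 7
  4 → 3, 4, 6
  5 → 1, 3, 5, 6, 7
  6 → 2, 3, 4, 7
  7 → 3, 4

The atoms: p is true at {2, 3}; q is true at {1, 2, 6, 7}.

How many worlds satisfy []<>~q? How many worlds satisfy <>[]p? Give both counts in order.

For []<>~q:
1: successors {1, 2, 3, 4, 5, 6, 7}; <>~q there: 1:T, 2:T, 3:F, 4:T, 5:T, 6:T, 7:T. ✗
2: successors {1, 2, 4}; <>~q there: 1:T, 2:T, 4:T. ✓
3: successors {1, 2, 6, 7}; <>~q there: 1:T, 2:T, 6:T, 7:T. ✓
4: successors {3, 4, 6}; <>~q there: 3:F, 4:T, 6:T. ✗
5: successors {1, 3, 5, 6, 7}; <>~q there: 1:T, 3:F, 5:T, 6:T, 7:T. ✗
6: successors {2, 3, 4, 7}; <>~q there: 2:T, 3:F, 4:T, 7:T. ✗
7: successors {3, 4}; <>~q there: 3:F, 4:T. ✗
— 2 worlds.
For <>[]p:
1: successors {1, 2, 3, 4, 5, 6, 7}; []p there: 1:F, 2:F, 3:F, 4:F, 5:F, 6:F, 7:F. ✗
2: successors {1, 2, 4}; []p there: 1:F, 2:F, 4:F. ✗
3: successors {1, 2, 6, 7}; []p there: 1:F, 2:F, 6:F, 7:F. ✗
4: successors {3, 4, 6}; []p there: 3:F, 4:F, 6:F. ✗
5: successors {1, 3, 5, 6, 7}; []p there: 1:F, 3:F, 5:F, 6:F, 7:F. ✗
6: successors {2, 3, 4, 7}; []p there: 2:F, 3:F, 4:F, 7:F. ✗
7: successors {3, 4}; []p there: 3:F, 4:F. ✗
— 0 worlds.

2 and 0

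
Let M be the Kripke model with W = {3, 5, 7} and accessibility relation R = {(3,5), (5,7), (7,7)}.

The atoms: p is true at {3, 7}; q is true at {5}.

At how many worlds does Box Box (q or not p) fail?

3: successors {5}; Box (q or not p) there: 5:F. ✗
5: successors {7}; Box (q or not p) there: 7:F. ✗
7: successors {7}; Box (q or not p) there: 7:F. ✗
Satisfying worlds: ∅.
So Box Box (q or not p) fails at the other 3 worlds.

3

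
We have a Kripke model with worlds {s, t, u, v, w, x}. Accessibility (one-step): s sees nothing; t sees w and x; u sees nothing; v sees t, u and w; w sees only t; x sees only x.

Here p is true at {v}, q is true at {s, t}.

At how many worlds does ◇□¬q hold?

4

s: no successors, so ◇□¬q fails. ✗
t: successors {w, x}; □¬q there: w:F, x:T. ✓
u: no successors, so ◇□¬q fails. ✗
v: successors {t, u, w}; □¬q there: t:T, u:T, w:F. ✓
w: successors {t}; □¬q there: t:T. ✓
x: successors {x}; □¬q there: x:T. ✓
Satisfying worlds: {t, v, w, x}.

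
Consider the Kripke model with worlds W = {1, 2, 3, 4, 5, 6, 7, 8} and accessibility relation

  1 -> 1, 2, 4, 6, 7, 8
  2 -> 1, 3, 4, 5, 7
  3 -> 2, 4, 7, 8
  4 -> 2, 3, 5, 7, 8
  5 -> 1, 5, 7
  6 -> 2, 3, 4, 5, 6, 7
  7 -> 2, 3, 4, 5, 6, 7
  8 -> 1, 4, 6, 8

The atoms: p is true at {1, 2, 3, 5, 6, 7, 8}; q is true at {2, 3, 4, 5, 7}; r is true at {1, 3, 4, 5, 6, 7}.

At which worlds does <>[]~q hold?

∅

1: successors {1, 2, 4, 6, 7, 8}; []~q there: 1:F, 2:F, 4:F, 6:F, 7:F, 8:F. ✗
2: successors {1, 3, 4, 5, 7}; []~q there: 1:F, 3:F, 4:F, 5:F, 7:F. ✗
3: successors {2, 4, 7, 8}; []~q there: 2:F, 4:F, 7:F, 8:F. ✗
4: successors {2, 3, 5, 7, 8}; []~q there: 2:F, 3:F, 5:F, 7:F, 8:F. ✗
5: successors {1, 5, 7}; []~q there: 1:F, 5:F, 7:F. ✗
6: successors {2, 3, 4, 5, 6, 7}; []~q there: 2:F, 3:F, 4:F, 5:F, 6:F, 7:F. ✗
7: successors {2, 3, 4, 5, 6, 7}; []~q there: 2:F, 3:F, 4:F, 5:F, 6:F, 7:F. ✗
8: successors {1, 4, 6, 8}; []~q there: 1:F, 4:F, 6:F, 8:F. ✗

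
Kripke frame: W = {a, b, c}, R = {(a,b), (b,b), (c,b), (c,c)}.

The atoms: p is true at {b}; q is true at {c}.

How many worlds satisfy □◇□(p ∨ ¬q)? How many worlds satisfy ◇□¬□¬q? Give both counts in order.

For □◇□(p ∨ ¬q):
a: successors {b}; ◇□(p ∨ ¬q) there: b:T. ✓
b: successors {b}; ◇□(p ∨ ¬q) there: b:T. ✓
c: successors {b, c}; ◇□(p ∨ ¬q) there: b:T, c:T. ✓
— 3 worlds.
For ◇□¬□¬q:
a: successors {b}; □¬□¬q there: b:F. ✗
b: successors {b}; □¬□¬q there: b:F. ✗
c: successors {b, c}; □¬□¬q there: b:F, c:F. ✗
— 0 worlds.

3 and 0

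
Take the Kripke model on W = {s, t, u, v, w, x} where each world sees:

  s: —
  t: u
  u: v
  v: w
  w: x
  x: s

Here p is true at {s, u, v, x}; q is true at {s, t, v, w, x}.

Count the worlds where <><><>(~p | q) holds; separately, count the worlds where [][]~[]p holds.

For <><><>(~p | q):
s: no successors, so <><><>(~p | q) fails. ✗
t: successors {u}; <><>(~p | q) there: u:T. ✓
u: successors {v}; <><>(~p | q) there: v:T. ✓
v: successors {w}; <><>(~p | q) there: w:T. ✓
w: successors {x}; <><>(~p | q) there: x:F. ✗
x: successors {s}; <><>(~p | q) there: s:F. ✗
— 3 worlds.
For [][]~[]p:
s: no successors, so [][]~[]p holds vacuously. ✓
t: successors {u}; []~[]p there: u:T. ✓
u: successors {v}; []~[]p there: v:F. ✗
v: successors {w}; []~[]p there: w:F. ✗
w: successors {x}; []~[]p there: x:F. ✗
x: successors {s}; []~[]p there: s:T. ✓
— 3 worlds.

3 and 3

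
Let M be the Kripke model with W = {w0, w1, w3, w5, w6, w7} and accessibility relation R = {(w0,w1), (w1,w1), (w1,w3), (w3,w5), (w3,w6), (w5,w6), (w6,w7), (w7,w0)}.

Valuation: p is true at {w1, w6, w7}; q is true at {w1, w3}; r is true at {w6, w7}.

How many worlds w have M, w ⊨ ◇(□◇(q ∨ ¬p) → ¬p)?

w0: successors {w1}; □◇(q ∨ ¬p) → ¬p there: w1:F. ✗
w1: successors {w1, w3}; □◇(q ∨ ¬p) → ¬p there: w1:F, w3:T. ✓
w3: successors {w5, w6}; □◇(q ∨ ¬p) → ¬p there: w5:T, w6:F. ✓
w5: successors {w6}; □◇(q ∨ ¬p) → ¬p there: w6:F. ✗
w6: successors {w7}; □◇(q ∨ ¬p) → ¬p there: w7:F. ✗
w7: successors {w0}; □◇(q ∨ ¬p) → ¬p there: w0:T. ✓
Satisfying worlds: {w1, w3, w7}.

3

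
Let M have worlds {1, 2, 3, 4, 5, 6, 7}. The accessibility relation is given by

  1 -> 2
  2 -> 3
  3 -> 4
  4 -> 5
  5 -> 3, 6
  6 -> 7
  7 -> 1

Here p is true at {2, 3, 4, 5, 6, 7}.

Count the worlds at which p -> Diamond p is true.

6

1: p is F, Diamond p is T. ✓
2: p is T, Diamond p is T. ✓
3: p is T, Diamond p is T. ✓
4: p is T, Diamond p is T. ✓
5: p is T, Diamond p is T. ✓
6: p is T, Diamond p is T. ✓
7: p is T, Diamond p is F. ✗
Satisfying worlds: {1, 2, 3, 4, 5, 6}.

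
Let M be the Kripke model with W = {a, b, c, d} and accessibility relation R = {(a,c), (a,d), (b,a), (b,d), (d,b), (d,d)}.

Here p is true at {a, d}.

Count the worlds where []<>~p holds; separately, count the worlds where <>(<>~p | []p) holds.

2 and 3

For []<>~p:
a: successors {c, d}; <>~p there: c:F, d:T. ✗
b: successors {a, d}; <>~p there: a:T, d:T. ✓
c: no successors, so []<>~p holds vacuously. ✓
d: successors {b, d}; <>~p there: b:F, d:T. ✗
— 2 worlds.
For <>(<>~p | []p):
a: successors {c, d}; <>~p | []p there: c:T, d:T. ✓
b: successors {a, d}; <>~p | []p there: a:T, d:T. ✓
c: no successors, so <>(<>~p | []p) fails. ✗
d: successors {b, d}; <>~p | []p there: b:T, d:T. ✓
— 3 worlds.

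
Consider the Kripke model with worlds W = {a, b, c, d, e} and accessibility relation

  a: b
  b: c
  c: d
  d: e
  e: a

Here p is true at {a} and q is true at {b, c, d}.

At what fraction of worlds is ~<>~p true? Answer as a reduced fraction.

a: <>~p is T. ✗
b: <>~p is T. ✗
c: <>~p is T. ✗
d: <>~p is T. ✗
e: <>~p is F. ✓
That's 1 of 5 worlds, so 1/5.

1/5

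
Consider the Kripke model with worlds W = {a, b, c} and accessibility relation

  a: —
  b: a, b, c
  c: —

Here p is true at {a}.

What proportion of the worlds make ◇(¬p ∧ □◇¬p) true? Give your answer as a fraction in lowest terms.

1/3

a: no successors, so ◇(¬p ∧ □◇¬p) fails. ✗
b: successors {a, b, c}; ¬p ∧ □◇¬p there: a:F, b:F, c:T. ✓
c: no successors, so ◇(¬p ∧ □◇¬p) fails. ✗
That's 1 of 3 worlds, so 1/3.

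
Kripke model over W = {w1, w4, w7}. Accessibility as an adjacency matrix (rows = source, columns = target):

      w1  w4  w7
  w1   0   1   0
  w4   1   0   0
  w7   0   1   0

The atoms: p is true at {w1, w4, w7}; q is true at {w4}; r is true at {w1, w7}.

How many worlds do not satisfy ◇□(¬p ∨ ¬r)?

w1: successors {w4}; □(¬p ∨ ¬r) there: w4:F. ✗
w4: successors {w1}; □(¬p ∨ ¬r) there: w1:T. ✓
w7: successors {w4}; □(¬p ∨ ¬r) there: w4:F. ✗
Satisfying worlds: {w4}.
So ◇□(¬p ∨ ¬r) fails at the other 2 worlds.

2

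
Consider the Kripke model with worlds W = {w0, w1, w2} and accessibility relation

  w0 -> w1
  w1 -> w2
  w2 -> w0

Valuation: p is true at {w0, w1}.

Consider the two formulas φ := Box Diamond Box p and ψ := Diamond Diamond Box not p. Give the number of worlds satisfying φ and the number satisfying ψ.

For Box Diamond Box p:
w0: successors {w1}; Diamond Box p there: w1:T. ✓
w1: successors {w2}; Diamond Box p there: w2:T. ✓
w2: successors {w0}; Diamond Box p there: w0:F. ✗
— 2 worlds.
For Diamond Diamond Box not p:
w0: successors {w1}; Diamond Box not p there: w1:F. ✗
w1: successors {w2}; Diamond Box not p there: w2:F. ✗
w2: successors {w0}; Diamond Box not p there: w0:T. ✓
— 1 world.

2 and 1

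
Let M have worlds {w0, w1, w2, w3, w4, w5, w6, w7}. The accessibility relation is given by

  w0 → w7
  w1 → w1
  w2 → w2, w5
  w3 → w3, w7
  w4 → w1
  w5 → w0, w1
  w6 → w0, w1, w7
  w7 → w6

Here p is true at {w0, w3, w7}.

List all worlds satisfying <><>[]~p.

w0: successors {w7}; <>[]~p there: w7:F. ✗
w1: successors {w1}; <>[]~p there: w1:T. ✓
w2: successors {w2, w5}; <>[]~p there: w2:T, w5:T. ✓
w3: successors {w3, w7}; <>[]~p there: w3:T, w7:F. ✓
w4: successors {w1}; <>[]~p there: w1:T. ✓
w5: successors {w0, w1}; <>[]~p there: w0:T, w1:T. ✓
w6: successors {w0, w1, w7}; <>[]~p there: w0:T, w1:T, w7:F. ✓
w7: successors {w6}; <>[]~p there: w6:T. ✓

{w1, w2, w3, w4, w5, w6, w7}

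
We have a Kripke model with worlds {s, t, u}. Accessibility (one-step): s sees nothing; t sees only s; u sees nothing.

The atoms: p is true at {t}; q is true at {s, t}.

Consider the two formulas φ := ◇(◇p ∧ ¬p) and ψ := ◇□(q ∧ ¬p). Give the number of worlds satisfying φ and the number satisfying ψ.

0 and 1

For ◇(◇p ∧ ¬p):
s: no successors, so ◇(◇p ∧ ¬p) fails. ✗
t: successors {s}; ◇p ∧ ¬p there: s:F. ✗
u: no successors, so ◇(◇p ∧ ¬p) fails. ✗
— 0 worlds.
For ◇□(q ∧ ¬p):
s: no successors, so ◇□(q ∧ ¬p) fails. ✗
t: successors {s}; □(q ∧ ¬p) there: s:T. ✓
u: no successors, so ◇□(q ∧ ¬p) fails. ✗
— 1 world.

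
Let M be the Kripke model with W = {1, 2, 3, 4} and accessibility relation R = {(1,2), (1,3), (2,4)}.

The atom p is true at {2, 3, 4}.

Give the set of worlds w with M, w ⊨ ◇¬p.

∅

1: successors {2, 3}; ¬p there: 2:F, 3:F. ✗
2: successors {4}; ¬p there: 4:F. ✗
3: no successors, so ◇¬p fails. ✗
4: no successors, so ◇¬p fails. ✗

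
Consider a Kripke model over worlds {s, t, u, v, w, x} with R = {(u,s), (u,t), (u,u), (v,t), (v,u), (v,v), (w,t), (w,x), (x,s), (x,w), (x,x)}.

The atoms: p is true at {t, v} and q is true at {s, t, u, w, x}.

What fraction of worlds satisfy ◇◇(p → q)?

s: no successors, so ◇◇(p → q) fails. ✗
t: no successors, so ◇◇(p → q) fails. ✗
u: successors {s, t, u}; ◇(p → q) there: s:F, t:F, u:T. ✓
v: successors {t, u, v}; ◇(p → q) there: t:F, u:T, v:T. ✓
w: successors {t, x}; ◇(p → q) there: t:F, x:T. ✓
x: successors {s, w, x}; ◇(p → q) there: s:F, w:T, x:T. ✓
That's 4 of 6 worlds, so 4/6 = 2/3.

2/3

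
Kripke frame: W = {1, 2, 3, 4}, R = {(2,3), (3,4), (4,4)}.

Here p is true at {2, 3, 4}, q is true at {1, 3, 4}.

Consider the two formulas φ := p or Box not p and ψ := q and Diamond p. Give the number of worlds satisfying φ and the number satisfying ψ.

4 and 2

For p or Box not p:
1: p is F, Box not p is T. ✓
2: p is T, Box not p is F. ✓
3: p is T, Box not p is F. ✓
4: p is T, Box not p is F. ✓
— 4 worlds.
For q and Diamond p:
1: q is T, Diamond p is F. ✗
2: q is F, Diamond p is T. ✗
3: q is T, Diamond p is T. ✓
4: q is T, Diamond p is T. ✓
— 2 worlds.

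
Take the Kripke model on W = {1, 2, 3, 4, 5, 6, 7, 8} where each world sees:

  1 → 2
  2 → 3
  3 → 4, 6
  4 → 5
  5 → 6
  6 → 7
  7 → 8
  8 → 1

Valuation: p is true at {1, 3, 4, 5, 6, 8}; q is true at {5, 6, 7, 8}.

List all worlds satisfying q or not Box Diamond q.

1: q is F, not Box Diamond q is T. ✓
2: q is F, not Box Diamond q is F. ✗
3: q is F, not Box Diamond q is F. ✗
4: q is F, not Box Diamond q is F. ✗
5: q is T, not Box Diamond q is F. ✓
6: q is T, not Box Diamond q is F. ✓
7: q is T, not Box Diamond q is T. ✓
8: q is T, not Box Diamond q is T. ✓

{1, 5, 6, 7, 8}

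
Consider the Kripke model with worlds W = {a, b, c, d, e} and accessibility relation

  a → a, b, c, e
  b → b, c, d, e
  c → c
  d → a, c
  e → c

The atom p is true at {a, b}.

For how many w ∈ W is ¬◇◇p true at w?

a: ◇◇p is T. ✗
b: ◇◇p is T. ✗
c: ◇◇p is F. ✓
d: ◇◇p is T. ✗
e: ◇◇p is F. ✓
Satisfying worlds: {c, e}.

2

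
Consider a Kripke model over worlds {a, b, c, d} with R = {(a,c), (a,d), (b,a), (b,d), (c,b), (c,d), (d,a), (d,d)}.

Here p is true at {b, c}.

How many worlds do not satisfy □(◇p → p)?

2

a: successors {c, d}; ◇p → p there: c:T, d:T. ✓
b: successors {a, d}; ◇p → p there: a:F, d:T. ✗
c: successors {b, d}; ◇p → p there: b:T, d:T. ✓
d: successors {a, d}; ◇p → p there: a:F, d:T. ✗
Satisfying worlds: {a, c}.
So □(◇p → p) fails at the other 2 worlds.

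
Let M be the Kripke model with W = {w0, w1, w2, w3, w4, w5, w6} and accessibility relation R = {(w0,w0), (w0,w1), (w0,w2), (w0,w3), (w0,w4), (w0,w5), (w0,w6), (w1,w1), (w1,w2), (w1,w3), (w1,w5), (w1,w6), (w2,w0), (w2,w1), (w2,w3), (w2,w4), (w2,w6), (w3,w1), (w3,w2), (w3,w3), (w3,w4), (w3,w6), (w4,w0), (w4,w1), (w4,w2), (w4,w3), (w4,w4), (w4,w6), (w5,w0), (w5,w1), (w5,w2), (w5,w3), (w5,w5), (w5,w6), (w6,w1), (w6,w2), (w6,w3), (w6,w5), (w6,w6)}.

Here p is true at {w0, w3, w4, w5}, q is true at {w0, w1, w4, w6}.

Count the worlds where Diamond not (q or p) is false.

1

w0: successors {w0, w1, w2, w3, w4, w5, w6}; not (q or p) there: w0:F, w1:F, w2:T, w3:F, w4:F, w5:F, w6:F. ✓
w1: successors {w1, w2, w3, w5, w6}; not (q or p) there: w1:F, w2:T, w3:F, w5:F, w6:F. ✓
w2: successors {w0, w1, w3, w4, w6}; not (q or p) there: w0:F, w1:F, w3:F, w4:F, w6:F. ✗
w3: successors {w1, w2, w3, w4, w6}; not (q or p) there: w1:F, w2:T, w3:F, w4:F, w6:F. ✓
w4: successors {w0, w1, w2, w3, w4, w6}; not (q or p) there: w0:F, w1:F, w2:T, w3:F, w4:F, w6:F. ✓
w5: successors {w0, w1, w2, w3, w5, w6}; not (q or p) there: w0:F, w1:F, w2:T, w3:F, w5:F, w6:F. ✓
w6: successors {w1, w2, w3, w5, w6}; not (q or p) there: w1:F, w2:T, w3:F, w5:F, w6:F. ✓
Satisfying worlds: {w0, w1, w3, w4, w5, w6}.
So Diamond not (q or p) fails at the other 1 world.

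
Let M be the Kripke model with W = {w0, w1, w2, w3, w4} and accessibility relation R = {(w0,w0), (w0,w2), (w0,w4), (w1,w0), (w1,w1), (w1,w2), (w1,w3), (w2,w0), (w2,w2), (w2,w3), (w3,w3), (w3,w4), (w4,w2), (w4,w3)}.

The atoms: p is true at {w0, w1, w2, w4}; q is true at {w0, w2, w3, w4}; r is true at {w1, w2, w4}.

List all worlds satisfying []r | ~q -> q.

w0: []r | ~q is F, q is T. ✓
w1: []r | ~q is T, q is F. ✗
w2: []r | ~q is F, q is T. ✓
w3: []r | ~q is F, q is T. ✓
w4: []r | ~q is F, q is T. ✓

{w0, w2, w3, w4}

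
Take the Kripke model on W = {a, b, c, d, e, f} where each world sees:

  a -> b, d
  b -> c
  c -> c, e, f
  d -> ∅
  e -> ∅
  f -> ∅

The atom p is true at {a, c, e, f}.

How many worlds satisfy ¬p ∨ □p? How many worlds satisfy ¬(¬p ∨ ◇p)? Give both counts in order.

For ¬p ∨ □p:
a: ¬p is F, □p is F. ✗
b: ¬p is T, □p is T. ✓
c: ¬p is F, □p is T. ✓
d: ¬p is T, □p is T. ✓
e: ¬p is F, □p is T. ✓
f: ¬p is F, □p is T. ✓
— 5 worlds.
For ¬(¬p ∨ ◇p):
a: ¬p ∨ ◇p is F. ✓
b: ¬p ∨ ◇p is T. ✗
c: ¬p ∨ ◇p is T. ✗
d: ¬p ∨ ◇p is T. ✗
e: ¬p ∨ ◇p is F. ✓
f: ¬p ∨ ◇p is F. ✓
— 3 worlds.

5 and 3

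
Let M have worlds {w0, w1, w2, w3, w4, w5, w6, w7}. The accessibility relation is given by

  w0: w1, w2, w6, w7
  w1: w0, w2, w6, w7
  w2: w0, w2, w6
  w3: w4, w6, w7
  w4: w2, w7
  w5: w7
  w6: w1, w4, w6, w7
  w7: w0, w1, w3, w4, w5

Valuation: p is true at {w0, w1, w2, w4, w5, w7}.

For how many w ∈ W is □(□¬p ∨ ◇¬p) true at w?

5

w0: successors {w1, w2, w6, w7}; □¬p ∨ ◇¬p there: w1:T, w2:T, w6:T, w7:T. ✓
w1: successors {w0, w2, w6, w7}; □¬p ∨ ◇¬p there: w0:T, w2:T, w6:T, w7:T. ✓
w2: successors {w0, w2, w6}; □¬p ∨ ◇¬p there: w0:T, w2:T, w6:T. ✓
w3: successors {w4, w6, w7}; □¬p ∨ ◇¬p there: w4:F, w6:T, w7:T. ✗
w4: successors {w2, w7}; □¬p ∨ ◇¬p there: w2:T, w7:T. ✓
w5: successors {w7}; □¬p ∨ ◇¬p there: w7:T. ✓
w6: successors {w1, w4, w6, w7}; □¬p ∨ ◇¬p there: w1:T, w4:F, w6:T, w7:T. ✗
w7: successors {w0, w1, w3, w4, w5}; □¬p ∨ ◇¬p there: w0:T, w1:T, w3:T, w4:F, w5:F. ✗
Satisfying worlds: {w0, w1, w2, w4, w5}.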